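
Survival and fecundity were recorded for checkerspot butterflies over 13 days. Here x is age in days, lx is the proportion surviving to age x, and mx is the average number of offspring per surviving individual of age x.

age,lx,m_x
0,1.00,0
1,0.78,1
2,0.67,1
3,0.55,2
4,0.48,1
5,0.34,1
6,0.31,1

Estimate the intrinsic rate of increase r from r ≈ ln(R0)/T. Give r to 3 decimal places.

R0 = Σ lx·mx = 0 + 0.78 + 0.67 + 1.1 + 0.48 + 0.34 + 0.31 = 3.68
Σ x·lx·mx = 10.9; T = 10.9/3.68 = 2.96196…
r ≈ ln(R0)/T = ln(3.68)/2.96196… = 0.43988… → 0.440

0.440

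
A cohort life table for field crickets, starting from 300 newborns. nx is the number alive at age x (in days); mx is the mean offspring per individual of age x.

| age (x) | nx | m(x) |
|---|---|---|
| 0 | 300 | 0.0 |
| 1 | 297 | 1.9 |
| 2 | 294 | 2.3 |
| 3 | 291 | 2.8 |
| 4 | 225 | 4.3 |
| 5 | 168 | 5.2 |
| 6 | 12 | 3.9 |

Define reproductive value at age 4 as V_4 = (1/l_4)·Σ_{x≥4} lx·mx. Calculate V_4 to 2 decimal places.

lx = nx/n0 = nx/300: 1, 0.99, 0.98, 0.97, 0.75, 0.56, 0.04
lx·mx for x ≥ 4: 3.225, 2.912, 0.156 → sum = 6.293
V_4 = 6.293 / l_4 = 6.293 / 0.75 = 8.390667… → 8.39

8.39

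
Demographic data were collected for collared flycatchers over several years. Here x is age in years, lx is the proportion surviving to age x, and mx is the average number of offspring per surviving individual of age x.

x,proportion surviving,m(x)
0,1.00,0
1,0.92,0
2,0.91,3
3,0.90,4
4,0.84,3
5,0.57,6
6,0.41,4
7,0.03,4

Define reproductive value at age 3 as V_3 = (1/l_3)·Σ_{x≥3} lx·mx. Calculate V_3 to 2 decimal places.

12.56

lx·mx for x ≥ 3: 3.6, 2.52, 3.42, 1.64, 0.12 → sum = 11.3
V_3 = 11.3 / l_3 = 11.3 / 0.9 = 12.555556… → 12.56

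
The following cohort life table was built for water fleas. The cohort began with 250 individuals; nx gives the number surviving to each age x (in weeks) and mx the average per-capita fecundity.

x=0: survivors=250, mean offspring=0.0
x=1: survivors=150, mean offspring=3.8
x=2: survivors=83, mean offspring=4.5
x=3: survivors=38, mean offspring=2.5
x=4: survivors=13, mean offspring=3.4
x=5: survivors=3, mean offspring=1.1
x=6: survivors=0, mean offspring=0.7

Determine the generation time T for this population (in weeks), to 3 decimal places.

1.653

lx = nx/n0 = nx/250: 1, 0.6, 0.332, 0.152, 0.052, 0.012, 0
lx·mx: 0, 2.28, 1.494, 0.38, 0.1768, 0.0132, 0 → R0 = 4.344
x·lx·mx: 0, 2.28, 2.988, 1.14, 0.7072, 0.066, 0 → Σ = 7.1812
T = 7.1812 / 4.344 = 1.653131… → 1.653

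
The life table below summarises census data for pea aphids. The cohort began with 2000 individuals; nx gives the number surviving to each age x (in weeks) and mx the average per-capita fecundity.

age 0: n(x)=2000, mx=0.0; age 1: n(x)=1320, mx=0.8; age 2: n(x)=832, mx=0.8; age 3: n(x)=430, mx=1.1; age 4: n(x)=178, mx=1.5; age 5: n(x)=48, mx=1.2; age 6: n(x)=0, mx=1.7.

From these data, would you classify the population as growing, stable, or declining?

growing

lx = nx/n0 = nx/2000: 1, 0.66, 0.416, 0.215, 0.089, 0.024, 0
R0 = Σ lx·mx = 0 + 0.528 + 0.3328 + 0.2365 + 0.1335 + 0.0288 + 0 = 1.2596
R0 > 1, so the population is growing.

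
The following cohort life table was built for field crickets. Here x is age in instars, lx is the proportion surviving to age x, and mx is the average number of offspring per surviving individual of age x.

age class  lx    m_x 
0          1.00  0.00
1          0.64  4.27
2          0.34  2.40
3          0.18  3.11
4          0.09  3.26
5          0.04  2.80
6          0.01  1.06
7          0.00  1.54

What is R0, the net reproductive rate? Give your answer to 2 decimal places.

4.52

lx·mx by age: 0, 2.7328, 0.816, 0.5598, 0.2934, 0.112, 0.0106, 0
R0 = Σ lx·mx = 4.5246 → 4.52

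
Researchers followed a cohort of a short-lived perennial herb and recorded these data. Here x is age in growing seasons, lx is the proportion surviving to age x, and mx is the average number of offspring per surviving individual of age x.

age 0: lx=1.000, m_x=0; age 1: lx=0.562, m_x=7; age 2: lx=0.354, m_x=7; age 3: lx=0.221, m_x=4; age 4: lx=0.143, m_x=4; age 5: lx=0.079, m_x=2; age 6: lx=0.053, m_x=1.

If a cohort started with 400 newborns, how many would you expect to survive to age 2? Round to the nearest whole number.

Expected survivors = N0 · l_2 = 400 × 0.354 = 141.6 → 142

142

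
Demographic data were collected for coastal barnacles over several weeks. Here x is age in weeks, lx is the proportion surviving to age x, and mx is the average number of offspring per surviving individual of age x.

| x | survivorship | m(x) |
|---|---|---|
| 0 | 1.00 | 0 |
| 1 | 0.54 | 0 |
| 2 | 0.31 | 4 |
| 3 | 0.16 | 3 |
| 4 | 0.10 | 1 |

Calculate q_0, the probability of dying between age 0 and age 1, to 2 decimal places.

q_0 = (l_0 − l_1) / l_0 = (1 − 0.54) / 1
     = 0.46 / 1 = 0.46 → 0.46

0.46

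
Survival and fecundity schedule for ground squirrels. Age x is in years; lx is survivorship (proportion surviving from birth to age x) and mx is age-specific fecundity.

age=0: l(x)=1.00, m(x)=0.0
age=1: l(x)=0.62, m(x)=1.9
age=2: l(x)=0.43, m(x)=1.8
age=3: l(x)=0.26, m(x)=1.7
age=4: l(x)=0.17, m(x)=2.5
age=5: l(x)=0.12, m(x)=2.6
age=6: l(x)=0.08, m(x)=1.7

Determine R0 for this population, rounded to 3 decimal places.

3.267

lx·mx by age: 0, 1.178, 0.774, 0.442, 0.425, 0.312, 0.136
R0 = Σ lx·mx = 3.267 → 3.267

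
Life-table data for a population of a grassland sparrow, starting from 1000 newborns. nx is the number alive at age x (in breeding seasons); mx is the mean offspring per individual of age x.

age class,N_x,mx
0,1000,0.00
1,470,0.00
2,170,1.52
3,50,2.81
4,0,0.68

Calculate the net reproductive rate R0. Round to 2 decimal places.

0.40

lx = nx/n0 = nx/1000: 1, 0.47, 0.17, 0.05, 0
lx·mx by age: 0, 0, 0.2584, 0.1405, 0
R0 = Σ lx·mx = 0.3989 → 0.40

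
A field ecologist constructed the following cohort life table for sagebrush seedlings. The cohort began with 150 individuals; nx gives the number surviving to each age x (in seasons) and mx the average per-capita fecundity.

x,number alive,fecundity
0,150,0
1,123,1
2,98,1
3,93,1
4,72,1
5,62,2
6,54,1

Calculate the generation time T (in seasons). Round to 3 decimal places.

lx = nx/n0 = nx/150: 1, 0.82, 0.65333…, 0.62, 0.48, 0.41333…, 0.36
lx·mx: 0, 0.82, 0.653333…, 0.62, 0.48, 0.826667…, 0.36 → R0 = 3.76…
x·lx·mx: 0, 0.82, 1.306667…, 1.86, 1.92, 4.133333…, 2.16 → Σ = 12.2…
T = 12.2… / 3.76… = 3.244681… → 3.245

3.245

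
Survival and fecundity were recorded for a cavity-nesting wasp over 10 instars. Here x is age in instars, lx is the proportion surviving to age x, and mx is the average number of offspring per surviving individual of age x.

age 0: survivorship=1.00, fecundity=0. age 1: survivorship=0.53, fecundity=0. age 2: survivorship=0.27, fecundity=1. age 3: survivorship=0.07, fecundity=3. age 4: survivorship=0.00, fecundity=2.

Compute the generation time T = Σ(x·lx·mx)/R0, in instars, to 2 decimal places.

2.44

lx·mx: 0, 0, 0.27, 0.21, 0 → R0 = 0.48
x·lx·mx: 0, 0, 0.54, 0.63, 0 → Σ = 1.17
T = 1.17 / 0.48 = 2.4375 → 2.44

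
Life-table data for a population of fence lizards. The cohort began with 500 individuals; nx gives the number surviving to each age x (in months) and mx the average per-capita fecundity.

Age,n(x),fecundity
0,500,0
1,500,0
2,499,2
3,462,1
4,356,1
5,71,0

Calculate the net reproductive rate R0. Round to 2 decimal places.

3.63

lx = nx/n0 = nx/500: 1, 1, 0.998, 0.924, 0.712, 0.142
lx·mx by age: 0, 0, 1.996, 0.924, 0.712, 0
R0 = Σ lx·mx = 3.632 → 3.63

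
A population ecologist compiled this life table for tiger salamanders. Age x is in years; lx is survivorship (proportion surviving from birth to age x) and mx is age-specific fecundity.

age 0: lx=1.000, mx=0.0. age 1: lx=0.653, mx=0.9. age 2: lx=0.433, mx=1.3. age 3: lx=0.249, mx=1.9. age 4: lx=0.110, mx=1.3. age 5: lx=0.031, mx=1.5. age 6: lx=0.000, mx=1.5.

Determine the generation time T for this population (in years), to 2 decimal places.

lx·mx: 0, 0.5877, 0.5629, 0.4731, 0.143, 0.0465, 0 → R0 = 1.8132
x·lx·mx: 0, 0.5877, 1.1258, 1.4193, 0.572, 0.2325, 0 → Σ = 3.9373
T = 3.9373 / 1.8132 = 2.171465… → 2.17

2.17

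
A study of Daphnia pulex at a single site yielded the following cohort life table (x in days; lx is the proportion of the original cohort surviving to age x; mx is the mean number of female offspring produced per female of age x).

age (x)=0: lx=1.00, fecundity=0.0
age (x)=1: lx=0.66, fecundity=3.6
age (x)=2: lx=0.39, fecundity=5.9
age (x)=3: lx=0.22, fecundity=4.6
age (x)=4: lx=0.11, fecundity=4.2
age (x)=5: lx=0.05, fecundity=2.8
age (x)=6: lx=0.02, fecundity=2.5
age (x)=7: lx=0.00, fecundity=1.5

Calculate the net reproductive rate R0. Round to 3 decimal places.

6.341

lx·mx by age: 0, 2.376, 2.301, 1.012, 0.462, 0.14, 0.05, 0
R0 = Σ lx·mx = 6.341 → 6.341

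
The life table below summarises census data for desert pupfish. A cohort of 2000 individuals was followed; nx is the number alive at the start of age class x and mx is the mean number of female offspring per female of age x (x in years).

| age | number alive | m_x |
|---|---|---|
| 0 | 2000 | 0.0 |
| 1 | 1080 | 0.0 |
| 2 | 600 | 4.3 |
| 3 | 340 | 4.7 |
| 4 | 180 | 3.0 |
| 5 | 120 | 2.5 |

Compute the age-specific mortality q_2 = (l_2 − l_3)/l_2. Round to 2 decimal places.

lx = nx/n0 = nx/2000: 1, 0.54, 0.3, 0.17, 0.09, 0.06
q_2 = (l_2 − l_3) / l_2 = (0.3 − 0.17) / 0.3
     = 0.13 / 0.3 = 0.433333… → 0.43

0.43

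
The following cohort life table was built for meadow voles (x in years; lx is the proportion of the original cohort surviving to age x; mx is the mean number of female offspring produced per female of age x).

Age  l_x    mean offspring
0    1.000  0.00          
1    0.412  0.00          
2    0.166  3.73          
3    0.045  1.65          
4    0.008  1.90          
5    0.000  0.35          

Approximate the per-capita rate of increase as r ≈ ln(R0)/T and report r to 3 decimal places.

R0 = Σ lx·mx = 0 + 0 + 0.61918 + 0.07425 + 0.0152 + 0 = 0.70863
Σ x·lx·mx = 1.52191; T = 1.52191/0.70863 = 2.14768…
r ≈ ln(R0)/T = ln(0.70863)/2.14768… = -0.16037… → -0.160

-0.160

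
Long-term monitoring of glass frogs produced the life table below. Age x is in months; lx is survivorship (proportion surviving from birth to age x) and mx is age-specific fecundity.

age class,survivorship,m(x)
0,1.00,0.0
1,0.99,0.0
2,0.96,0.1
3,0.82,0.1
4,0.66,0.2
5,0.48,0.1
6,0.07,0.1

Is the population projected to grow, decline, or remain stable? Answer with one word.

R0 = Σ lx·mx = 0 + 0 + 0.096 + 0.082 + 0.132 + 0.048 + 0.007 = 0.365
R0 < 1, so the population is declining.

declining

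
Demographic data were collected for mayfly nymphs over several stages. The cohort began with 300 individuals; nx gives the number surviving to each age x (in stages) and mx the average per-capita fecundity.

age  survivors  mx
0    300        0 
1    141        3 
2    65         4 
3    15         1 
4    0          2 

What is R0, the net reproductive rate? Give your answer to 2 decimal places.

2.33

lx = nx/n0 = nx/300: 1, 0.47, 0.21667…, 0.05, 0
lx·mx by age: 0, 1.41, 0.866667…, 0.05, 0
R0 = Σ lx·mx = 2.326667… → 2.33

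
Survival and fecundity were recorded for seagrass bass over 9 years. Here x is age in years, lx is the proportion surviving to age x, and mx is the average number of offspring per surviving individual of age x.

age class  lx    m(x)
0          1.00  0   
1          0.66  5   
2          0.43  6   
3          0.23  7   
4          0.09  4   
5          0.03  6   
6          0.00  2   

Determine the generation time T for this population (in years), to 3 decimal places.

1.946

lx·mx: 0, 3.3, 2.58, 1.61, 0.36, 0.18, 0 → R0 = 8.03
x·lx·mx: 0, 3.3, 5.16, 4.83, 1.44, 0.9, 0 → Σ = 15.63
T = 15.63 / 8.03 = 1.946451… → 1.946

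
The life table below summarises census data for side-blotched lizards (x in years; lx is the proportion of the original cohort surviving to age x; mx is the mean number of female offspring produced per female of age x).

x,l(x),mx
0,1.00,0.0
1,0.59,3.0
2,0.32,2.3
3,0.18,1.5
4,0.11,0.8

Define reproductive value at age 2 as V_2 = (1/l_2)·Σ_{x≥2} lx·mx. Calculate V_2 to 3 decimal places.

lx·mx for x ≥ 2: 0.736, 0.27, 0.088 → sum = 1.094
V_2 = 1.094 / l_2 = 1.094 / 0.32 = 3.41875 → 3.419

3.419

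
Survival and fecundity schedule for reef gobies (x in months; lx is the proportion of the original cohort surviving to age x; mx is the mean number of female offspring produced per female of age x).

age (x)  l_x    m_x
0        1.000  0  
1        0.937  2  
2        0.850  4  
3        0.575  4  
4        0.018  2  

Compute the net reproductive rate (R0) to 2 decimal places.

lx·mx by age: 0, 1.874, 3.4, 2.3, 0.036
R0 = Σ lx·mx = 7.61 → 7.61

7.61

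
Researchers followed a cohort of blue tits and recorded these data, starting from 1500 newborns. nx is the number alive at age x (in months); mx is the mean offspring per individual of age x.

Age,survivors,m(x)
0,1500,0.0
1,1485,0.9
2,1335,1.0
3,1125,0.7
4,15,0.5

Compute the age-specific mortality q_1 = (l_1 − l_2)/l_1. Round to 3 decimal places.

0.101

lx = nx/n0 = nx/1500: 1, 0.99, 0.89, 0.75, 0.01
q_1 = (l_1 − l_2) / l_1 = (0.99 − 0.89) / 0.99
     = 0.1 / 0.99 = 0.10101… → 0.101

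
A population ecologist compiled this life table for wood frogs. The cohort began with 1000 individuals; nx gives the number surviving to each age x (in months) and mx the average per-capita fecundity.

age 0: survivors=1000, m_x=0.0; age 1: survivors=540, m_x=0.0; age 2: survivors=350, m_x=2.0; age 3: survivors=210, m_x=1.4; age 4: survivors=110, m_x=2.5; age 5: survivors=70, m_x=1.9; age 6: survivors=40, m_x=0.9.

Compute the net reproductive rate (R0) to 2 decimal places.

1.44

lx = nx/n0 = nx/1000: 1, 0.54, 0.35, 0.21, 0.11, 0.07, 0.04
lx·mx by age: 0, 0, 0.7, 0.294, 0.275, 0.133, 0.036
R0 = Σ lx·mx = 1.438 → 1.44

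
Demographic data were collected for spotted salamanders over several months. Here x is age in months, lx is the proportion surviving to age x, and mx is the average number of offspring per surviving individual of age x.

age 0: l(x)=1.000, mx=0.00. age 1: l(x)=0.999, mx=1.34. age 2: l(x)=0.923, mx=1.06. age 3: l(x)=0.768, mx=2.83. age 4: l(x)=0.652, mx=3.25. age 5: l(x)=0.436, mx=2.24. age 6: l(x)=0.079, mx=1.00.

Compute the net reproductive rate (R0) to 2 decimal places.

lx·mx by age: 0, 1.33866, 0.97838, 2.17344, 2.119, 0.97664, 0.079
R0 = Σ lx·mx = 7.66512 → 7.67

7.67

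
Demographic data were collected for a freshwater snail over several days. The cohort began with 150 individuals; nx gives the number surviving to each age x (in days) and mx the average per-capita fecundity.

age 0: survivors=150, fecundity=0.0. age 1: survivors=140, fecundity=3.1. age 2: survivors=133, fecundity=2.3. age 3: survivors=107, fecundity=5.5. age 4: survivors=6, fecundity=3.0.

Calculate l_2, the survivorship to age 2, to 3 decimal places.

0.887

l_2 = n_2/n_0 = 133/150 = 0.886667… → 0.887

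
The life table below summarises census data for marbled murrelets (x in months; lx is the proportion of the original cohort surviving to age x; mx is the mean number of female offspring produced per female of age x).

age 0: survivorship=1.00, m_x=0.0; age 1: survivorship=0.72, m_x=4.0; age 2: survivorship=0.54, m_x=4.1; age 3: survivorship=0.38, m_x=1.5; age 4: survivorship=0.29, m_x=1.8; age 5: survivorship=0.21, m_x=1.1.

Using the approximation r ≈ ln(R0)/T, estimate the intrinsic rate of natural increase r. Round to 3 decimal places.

0.973

R0 = Σ lx·mx = 0 + 2.88 + 2.214 + 0.57 + 0.522 + 0.231 = 6.417
Σ x·lx·mx = 12.261; T = 12.261/6.417 = 1.91071…
r ≈ ln(R0)/T = ln(6.417)/1.91071… = 0.97291… → 0.973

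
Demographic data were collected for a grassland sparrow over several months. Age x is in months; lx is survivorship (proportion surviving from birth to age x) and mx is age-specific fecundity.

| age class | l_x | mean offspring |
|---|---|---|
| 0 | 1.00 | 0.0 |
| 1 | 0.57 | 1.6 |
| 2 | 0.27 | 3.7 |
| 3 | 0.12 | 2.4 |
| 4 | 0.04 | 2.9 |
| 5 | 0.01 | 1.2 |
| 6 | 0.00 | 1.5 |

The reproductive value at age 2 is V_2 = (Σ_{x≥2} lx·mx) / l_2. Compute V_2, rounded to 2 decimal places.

lx·mx for x ≥ 2: 0.999, 0.288, 0.116, 0.012, 0 → sum = 1.415
V_2 = 1.415 / l_2 = 1.415 / 0.27 = 5.240741… → 5.24

5.24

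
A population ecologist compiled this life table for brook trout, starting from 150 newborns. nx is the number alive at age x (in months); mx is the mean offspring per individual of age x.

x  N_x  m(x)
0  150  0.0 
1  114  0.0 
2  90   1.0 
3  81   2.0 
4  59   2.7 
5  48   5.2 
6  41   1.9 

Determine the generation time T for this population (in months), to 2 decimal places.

4.09

lx = nx/n0 = nx/150: 1, 0.76, 0.6, 0.54, 0.39333…, 0.32, 0.27333…
lx·mx: 0, 0, 0.6, 1.08, 1.062…, 1.664, 0.519333… → R0 = 4.925333…
x·lx·mx: 0, 0, 1.2, 3.24, 4.248…, 8.32, 3.116… → Σ = 20.124…
T = 20.124… / 4.925333… = 4.085815… → 4.09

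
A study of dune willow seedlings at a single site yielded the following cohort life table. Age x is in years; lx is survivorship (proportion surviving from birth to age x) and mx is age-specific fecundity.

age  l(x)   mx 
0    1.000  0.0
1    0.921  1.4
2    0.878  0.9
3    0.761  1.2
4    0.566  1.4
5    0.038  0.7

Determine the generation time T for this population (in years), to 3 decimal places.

lx·mx: 0, 1.2894, 0.7902, 0.9132, 0.7924, 0.0266 → R0 = 3.8118
x·lx·mx: 0, 1.2894, 1.5804, 2.7396, 3.1696, 0.133 → Σ = 8.912
T = 8.912 / 3.8118 = 2.338003… → 2.338

2.338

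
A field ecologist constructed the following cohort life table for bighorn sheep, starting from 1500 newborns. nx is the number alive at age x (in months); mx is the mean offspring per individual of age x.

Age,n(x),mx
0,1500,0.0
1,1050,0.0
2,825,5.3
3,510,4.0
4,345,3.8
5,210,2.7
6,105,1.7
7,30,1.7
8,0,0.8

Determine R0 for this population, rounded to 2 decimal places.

5.68

lx = nx/n0 = nx/1500: 1, 0.7, 0.55, 0.34, 0.23, 0.14, 0.07, 0.02, 0
lx·mx by age: 0, 0, 2.915, 1.36, 0.874, 0.378, 0.119, 0.034, 0
R0 = Σ lx·mx = 5.68 → 5.68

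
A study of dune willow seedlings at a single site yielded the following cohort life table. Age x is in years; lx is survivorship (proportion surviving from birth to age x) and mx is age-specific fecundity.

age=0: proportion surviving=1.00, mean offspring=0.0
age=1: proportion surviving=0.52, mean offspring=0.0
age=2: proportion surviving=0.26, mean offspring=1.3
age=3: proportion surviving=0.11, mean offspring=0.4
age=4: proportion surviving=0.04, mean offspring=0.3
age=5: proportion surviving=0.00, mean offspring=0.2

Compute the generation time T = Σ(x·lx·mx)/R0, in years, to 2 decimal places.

2.17

lx·mx: 0, 0, 0.338, 0.044, 0.012, 0 → R0 = 0.394
x·lx·mx: 0, 0, 0.676, 0.132, 0.048, 0 → Σ = 0.856
T = 0.856 / 0.394 = 2.172589… → 2.17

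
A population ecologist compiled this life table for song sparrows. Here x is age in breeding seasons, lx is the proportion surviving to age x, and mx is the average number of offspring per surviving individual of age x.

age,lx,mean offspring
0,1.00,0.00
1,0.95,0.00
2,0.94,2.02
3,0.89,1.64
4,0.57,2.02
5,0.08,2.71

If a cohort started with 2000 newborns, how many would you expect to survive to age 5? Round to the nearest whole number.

160

Expected survivors = N0 · l_5 = 2000 × 0.08 = 160 → 160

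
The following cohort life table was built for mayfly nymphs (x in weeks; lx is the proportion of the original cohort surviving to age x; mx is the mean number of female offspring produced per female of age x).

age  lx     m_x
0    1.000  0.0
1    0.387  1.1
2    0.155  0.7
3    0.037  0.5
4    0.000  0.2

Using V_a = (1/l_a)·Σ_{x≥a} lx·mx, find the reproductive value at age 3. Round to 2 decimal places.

0.50

lx·mx for x ≥ 3: 0.0185, 0 → sum = 0.0185
V_3 = 0.0185 / l_3 = 0.0185 / 0.037 = 0.5 → 0.50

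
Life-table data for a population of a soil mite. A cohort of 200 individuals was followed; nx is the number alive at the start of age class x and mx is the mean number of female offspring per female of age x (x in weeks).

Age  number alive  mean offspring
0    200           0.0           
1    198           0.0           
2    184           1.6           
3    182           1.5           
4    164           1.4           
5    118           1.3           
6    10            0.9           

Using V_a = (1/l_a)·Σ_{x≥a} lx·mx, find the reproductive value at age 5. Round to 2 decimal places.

lx = nx/n0 = nx/200: 1, 0.99, 0.92, 0.91, 0.82, 0.59, 0.05
lx·mx for x ≥ 5: 0.767, 0.045 → sum = 0.812
V_5 = 0.812 / l_5 = 0.812 / 0.59 = 1.376271… → 1.38

1.38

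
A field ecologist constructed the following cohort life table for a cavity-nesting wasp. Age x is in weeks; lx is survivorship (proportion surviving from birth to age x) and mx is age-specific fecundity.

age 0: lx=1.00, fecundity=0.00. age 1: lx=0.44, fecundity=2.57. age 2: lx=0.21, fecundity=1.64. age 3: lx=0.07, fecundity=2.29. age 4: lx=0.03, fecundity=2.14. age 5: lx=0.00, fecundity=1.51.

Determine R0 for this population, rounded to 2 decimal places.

1.70

lx·mx by age: 0, 1.1308, 0.3444, 0.1603, 0.0642, 0
R0 = Σ lx·mx = 1.6997 → 1.70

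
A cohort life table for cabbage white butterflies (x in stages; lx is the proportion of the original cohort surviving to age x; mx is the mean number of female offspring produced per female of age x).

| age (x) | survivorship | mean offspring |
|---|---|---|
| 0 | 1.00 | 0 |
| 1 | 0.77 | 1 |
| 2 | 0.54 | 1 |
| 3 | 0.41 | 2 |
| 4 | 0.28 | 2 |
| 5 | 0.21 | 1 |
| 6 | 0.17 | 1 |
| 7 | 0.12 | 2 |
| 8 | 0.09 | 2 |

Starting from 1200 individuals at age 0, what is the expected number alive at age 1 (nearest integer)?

924

Expected survivors = N0 · l_1 = 1200 × 0.77 = 924 → 924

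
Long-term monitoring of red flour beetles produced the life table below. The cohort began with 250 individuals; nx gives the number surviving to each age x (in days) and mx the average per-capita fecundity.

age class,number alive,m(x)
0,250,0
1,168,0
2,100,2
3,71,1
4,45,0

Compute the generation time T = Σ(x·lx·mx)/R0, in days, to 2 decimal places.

lx = nx/n0 = nx/250: 1, 0.672, 0.4, 0.284, 0.18
lx·mx: 0, 0, 0.8, 0.284, 0 → R0 = 1.084
x·lx·mx: 0, 0, 1.6, 0.852, 0 → Σ = 2.452
T = 2.452 / 1.084 = 2.261993… → 2.26

2.26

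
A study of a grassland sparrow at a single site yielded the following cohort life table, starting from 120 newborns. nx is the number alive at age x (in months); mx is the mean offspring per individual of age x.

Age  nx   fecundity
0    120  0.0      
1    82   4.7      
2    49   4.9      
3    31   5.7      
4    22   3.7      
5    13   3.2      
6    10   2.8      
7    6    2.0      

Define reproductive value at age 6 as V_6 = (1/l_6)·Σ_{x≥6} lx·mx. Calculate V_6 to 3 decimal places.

4.000

lx = nx/n0 = nx/120: 1, 0.68333…, 0.40833…, 0.25833…, 0.18333…, 0.10833…, 0.08333…, 0.05
lx·mx for x ≥ 6: 0.233333…, 0.1 → sum = 0.333333…
V_6 = 0.333333… / l_6 = 0.333333… / 0.083333… = 4… → 4.000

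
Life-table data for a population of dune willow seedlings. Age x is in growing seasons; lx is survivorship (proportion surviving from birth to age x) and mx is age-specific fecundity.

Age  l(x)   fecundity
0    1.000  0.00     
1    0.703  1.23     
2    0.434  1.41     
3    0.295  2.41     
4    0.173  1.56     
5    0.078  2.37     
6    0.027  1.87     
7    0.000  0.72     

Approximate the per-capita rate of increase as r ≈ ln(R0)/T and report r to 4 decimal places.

R0 = Σ lx·mx = 0 + 0.86469 + 0.61194 + 0.71095 + 0.26988 + 0.18486 + 0.05049 + 0 = 2.69281
Σ x·lx·mx = 6.52818; T = 6.52818/2.69281 = 2.4243…
r ≈ ln(R0)/T = ln(2.69281)/2.4243… = 0.408607… → 0.4086

0.4086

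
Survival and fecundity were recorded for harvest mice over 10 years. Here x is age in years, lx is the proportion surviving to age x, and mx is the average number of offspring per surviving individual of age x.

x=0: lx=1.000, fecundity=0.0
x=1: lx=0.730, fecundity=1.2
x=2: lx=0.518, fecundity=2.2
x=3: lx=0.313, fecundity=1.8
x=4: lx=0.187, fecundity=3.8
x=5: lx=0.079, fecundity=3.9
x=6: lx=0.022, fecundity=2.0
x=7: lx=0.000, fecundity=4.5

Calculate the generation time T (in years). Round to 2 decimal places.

lx·mx: 0, 0.876, 1.1396, 0.5634, 0.7106, 0.3081, 0.044, 0 → R0 = 3.6417
x·lx·mx: 0, 0.876, 2.2792, 1.6902, 2.8424, 1.5405, 0.264, 0 → Σ = 9.4923
T = 9.4923 / 3.6417 = 2.606557… → 2.61

2.61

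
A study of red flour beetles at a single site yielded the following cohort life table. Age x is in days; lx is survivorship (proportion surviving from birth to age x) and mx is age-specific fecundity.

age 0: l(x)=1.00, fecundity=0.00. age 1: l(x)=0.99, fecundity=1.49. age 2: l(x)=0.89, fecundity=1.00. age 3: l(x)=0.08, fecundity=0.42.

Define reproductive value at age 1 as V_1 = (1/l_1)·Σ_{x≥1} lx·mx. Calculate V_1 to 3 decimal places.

lx·mx for x ≥ 1: 1.4751, 0.89, 0.0336 → sum = 2.3987
V_1 = 2.3987 / l_1 = 2.3987 / 0.99 = 2.422929… → 2.423

2.423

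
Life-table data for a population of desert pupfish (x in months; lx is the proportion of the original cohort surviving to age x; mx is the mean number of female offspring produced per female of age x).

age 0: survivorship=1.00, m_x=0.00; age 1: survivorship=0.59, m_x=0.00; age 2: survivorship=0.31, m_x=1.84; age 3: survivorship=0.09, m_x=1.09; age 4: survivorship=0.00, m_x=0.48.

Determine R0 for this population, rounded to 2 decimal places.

lx·mx by age: 0, 0, 0.5704, 0.0981, 0
R0 = Σ lx·mx = 0.6685 → 0.67

0.67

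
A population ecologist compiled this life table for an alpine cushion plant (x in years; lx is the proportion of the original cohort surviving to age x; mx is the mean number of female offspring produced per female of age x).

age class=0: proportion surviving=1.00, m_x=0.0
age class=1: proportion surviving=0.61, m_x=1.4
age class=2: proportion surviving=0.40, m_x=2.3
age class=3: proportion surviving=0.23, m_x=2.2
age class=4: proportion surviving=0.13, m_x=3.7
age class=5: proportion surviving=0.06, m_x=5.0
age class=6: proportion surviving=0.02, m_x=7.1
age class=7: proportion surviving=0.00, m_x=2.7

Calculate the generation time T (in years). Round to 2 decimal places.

lx·mx: 0, 0.854, 0.92, 0.506, 0.481, 0.3, 0.142, 0 → R0 = 3.203
x·lx·mx: 0, 0.854, 1.84, 1.518, 1.924, 1.5, 0.852, 0 → Σ = 8.488
T = 8.488 / 3.203 = 2.650016… → 2.65

2.65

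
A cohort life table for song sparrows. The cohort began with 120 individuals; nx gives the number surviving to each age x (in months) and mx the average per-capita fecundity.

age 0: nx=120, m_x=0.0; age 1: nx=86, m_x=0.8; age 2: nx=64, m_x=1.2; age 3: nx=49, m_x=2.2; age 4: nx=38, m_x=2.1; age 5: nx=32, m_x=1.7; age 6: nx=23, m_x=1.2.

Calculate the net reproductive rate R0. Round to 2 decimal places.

lx = nx/n0 = nx/120: 1, 0.71667…, 0.53333…, 0.40833…, 0.31667…, 0.26667…, 0.19167…
lx·mx by age: 0, 0.573333…, 0.64…, 0.898333…, 0.665…, 0.453333…, 0.23…
R0 = Σ lx·mx = 3.46… → 3.46

3.46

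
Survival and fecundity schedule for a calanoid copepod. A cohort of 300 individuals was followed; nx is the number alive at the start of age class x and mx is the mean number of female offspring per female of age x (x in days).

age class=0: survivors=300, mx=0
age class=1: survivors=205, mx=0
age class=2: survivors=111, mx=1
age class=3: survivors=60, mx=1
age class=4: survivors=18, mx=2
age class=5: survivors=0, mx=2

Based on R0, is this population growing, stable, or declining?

declining

lx = nx/n0 = nx/300: 1, 0.68333…, 0.37, 0.2, 0.06, 0
R0 = Σ lx·mx = 0 + 0 + 0.37 + 0.2 + 0.12 + 0 = 0.69…
R0 < 1, so the population is declining.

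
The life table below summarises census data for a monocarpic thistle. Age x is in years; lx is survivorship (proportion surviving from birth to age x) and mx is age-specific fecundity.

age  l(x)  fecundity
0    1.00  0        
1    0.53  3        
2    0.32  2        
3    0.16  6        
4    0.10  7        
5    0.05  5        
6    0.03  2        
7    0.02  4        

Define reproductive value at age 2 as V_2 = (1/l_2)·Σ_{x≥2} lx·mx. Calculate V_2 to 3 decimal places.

lx·mx for x ≥ 2: 0.64, 0.96, 0.7, 0.25, 0.06, 0.08 → sum = 2.69
V_2 = 2.69 / l_2 = 2.69 / 0.32 = 8.40625 → 8.406

8.406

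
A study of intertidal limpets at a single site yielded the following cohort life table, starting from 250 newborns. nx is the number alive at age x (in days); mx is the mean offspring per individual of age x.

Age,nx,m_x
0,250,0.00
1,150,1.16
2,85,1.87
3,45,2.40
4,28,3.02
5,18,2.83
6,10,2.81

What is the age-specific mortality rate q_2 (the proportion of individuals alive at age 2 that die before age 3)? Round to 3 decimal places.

0.471

lx = nx/n0 = nx/250: 1, 0.6, 0.34, 0.18, 0.112, 0.072, 0.04
q_2 = (l_2 − l_3) / l_2 = (0.34 − 0.18) / 0.34
     = 0.16 / 0.34 = 0.470588… → 0.471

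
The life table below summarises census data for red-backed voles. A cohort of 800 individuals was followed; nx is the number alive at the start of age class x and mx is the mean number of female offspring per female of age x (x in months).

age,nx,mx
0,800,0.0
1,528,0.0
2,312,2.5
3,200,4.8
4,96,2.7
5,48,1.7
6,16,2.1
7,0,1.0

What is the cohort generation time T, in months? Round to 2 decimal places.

lx = nx/n0 = nx/800: 1, 0.66, 0.39, 0.25, 0.12, 0.06, 0.02, 0
lx·mx: 0, 0, 0.975, 1.2, 0.324, 0.102, 0.042, 0 → R0 = 2.643
x·lx·mx: 0, 0, 1.95, 3.6, 1.296, 0.51, 0.252, 0 → Σ = 7.608
T = 7.608 / 2.643 = 2.878547… → 2.88

2.88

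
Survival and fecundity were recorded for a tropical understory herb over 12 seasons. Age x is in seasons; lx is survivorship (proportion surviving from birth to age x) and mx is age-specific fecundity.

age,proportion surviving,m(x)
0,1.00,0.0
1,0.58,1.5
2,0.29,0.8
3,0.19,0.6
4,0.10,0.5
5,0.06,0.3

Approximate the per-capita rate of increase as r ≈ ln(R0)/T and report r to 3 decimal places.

R0 = Σ lx·mx = 0 + 0.87 + 0.232 + 0.114 + 0.05 + 0.018 = 1.284
Σ x·lx·mx = 1.966; T = 1.966/1.284 = 1.53115…
r ≈ ln(R0)/T = ln(1.284)/1.53115… = 0.16326… → 0.163

0.163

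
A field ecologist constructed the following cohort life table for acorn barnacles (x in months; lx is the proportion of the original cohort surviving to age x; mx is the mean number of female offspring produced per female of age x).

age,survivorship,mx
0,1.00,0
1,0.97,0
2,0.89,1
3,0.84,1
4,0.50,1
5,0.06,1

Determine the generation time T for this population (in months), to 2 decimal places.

2.88

lx·mx: 0, 0, 0.89, 0.84, 0.5, 0.06 → R0 = 2.29
x·lx·mx: 0, 0, 1.78, 2.52, 2, 0.3 → Σ = 6.6
T = 6.6 / 2.29 = 2.882096… → 2.88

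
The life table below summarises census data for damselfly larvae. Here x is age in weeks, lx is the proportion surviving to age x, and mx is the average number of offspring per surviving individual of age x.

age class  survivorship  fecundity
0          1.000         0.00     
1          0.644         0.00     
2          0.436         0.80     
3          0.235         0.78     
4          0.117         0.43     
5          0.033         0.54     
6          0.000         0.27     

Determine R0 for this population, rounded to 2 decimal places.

lx·mx by age: 0, 0, 0.3488, 0.1833, 0.05031, 0.01782, 0
R0 = Σ lx·mx = 0.60023 → 0.60

0.60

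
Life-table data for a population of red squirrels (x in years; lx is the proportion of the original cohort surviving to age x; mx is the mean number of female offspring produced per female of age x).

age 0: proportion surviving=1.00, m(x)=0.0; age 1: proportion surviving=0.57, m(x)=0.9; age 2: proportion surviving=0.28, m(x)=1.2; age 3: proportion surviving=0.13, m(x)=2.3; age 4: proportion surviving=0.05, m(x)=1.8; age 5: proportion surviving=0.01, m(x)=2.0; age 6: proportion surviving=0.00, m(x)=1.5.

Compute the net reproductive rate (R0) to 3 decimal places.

lx·mx by age: 0, 0.513, 0.336, 0.299, 0.09, 0.02, 0
R0 = Σ lx·mx = 1.258 → 1.258

1.258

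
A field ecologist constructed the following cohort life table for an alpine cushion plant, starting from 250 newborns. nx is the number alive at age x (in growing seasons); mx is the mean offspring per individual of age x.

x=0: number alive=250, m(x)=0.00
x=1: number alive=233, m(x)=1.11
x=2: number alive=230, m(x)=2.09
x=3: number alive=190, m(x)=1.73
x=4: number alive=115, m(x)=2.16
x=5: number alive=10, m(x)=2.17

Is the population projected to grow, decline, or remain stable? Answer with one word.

lx = nx/n0 = nx/250: 1, 0.932, 0.92, 0.76, 0.46, 0.04
R0 = Σ lx·mx = 0 + 1.03452 + 1.9228 + 1.3148 + 0.9936 + 0.0868 = 5.35252
R0 > 1, so the population is growing.

growing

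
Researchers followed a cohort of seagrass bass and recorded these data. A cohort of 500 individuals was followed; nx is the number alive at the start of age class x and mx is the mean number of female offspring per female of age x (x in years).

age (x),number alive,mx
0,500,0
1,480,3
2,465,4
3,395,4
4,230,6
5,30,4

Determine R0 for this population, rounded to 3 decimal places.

lx = nx/n0 = nx/500: 1, 0.96, 0.93, 0.79, 0.46, 0.06
lx·mx by age: 0, 2.88, 3.72, 3.16, 2.76, 0.24
R0 = Σ lx·mx = 12.76 → 12.760

12.760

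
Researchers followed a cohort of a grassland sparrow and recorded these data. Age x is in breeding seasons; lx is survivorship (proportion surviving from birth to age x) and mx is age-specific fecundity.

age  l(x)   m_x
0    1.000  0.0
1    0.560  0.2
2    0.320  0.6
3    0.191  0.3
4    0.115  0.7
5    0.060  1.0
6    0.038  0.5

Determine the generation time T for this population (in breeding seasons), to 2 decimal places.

lx·mx: 0, 0.112, 0.192, 0.0573, 0.0805, 0.06, 0.019 → R0 = 0.5208
x·lx·mx: 0, 0.112, 0.384, 0.1719, 0.322, 0.3, 0.114 → Σ = 1.4039
T = 1.4039 / 0.5208 = 2.695661… → 2.70

2.70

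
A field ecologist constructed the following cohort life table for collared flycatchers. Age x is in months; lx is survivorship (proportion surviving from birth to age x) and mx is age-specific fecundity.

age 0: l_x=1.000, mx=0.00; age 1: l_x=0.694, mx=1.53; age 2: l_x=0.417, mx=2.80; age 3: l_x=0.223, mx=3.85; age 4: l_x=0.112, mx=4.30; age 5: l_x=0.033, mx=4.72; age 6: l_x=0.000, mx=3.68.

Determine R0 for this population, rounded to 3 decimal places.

lx·mx by age: 0, 1.06182, 1.1676, 0.85855, 0.4816, 0.15576, 0
R0 = Σ lx·mx = 3.72533 → 3.725

3.725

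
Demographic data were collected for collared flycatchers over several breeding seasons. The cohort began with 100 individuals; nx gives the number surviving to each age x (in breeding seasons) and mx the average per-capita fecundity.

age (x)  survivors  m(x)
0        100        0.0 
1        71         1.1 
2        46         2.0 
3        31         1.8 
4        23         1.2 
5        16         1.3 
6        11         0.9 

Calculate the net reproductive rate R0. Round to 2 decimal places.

lx = nx/n0 = nx/100: 1, 0.71, 0.46, 0.31, 0.23, 0.16, 0.11
lx·mx by age: 0, 0.781, 0.92, 0.558, 0.276, 0.208, 0.099
R0 = Σ lx·mx = 2.842 → 2.84

2.84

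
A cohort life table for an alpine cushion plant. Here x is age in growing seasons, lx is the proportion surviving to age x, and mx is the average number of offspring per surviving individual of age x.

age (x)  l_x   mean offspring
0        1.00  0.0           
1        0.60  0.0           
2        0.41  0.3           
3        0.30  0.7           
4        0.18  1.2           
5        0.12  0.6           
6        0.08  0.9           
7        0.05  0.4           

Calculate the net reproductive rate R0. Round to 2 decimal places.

lx·mx by age: 0, 0, 0.123, 0.21, 0.216, 0.072, 0.072, 0.02
R0 = Σ lx·mx = 0.713 → 0.71

0.71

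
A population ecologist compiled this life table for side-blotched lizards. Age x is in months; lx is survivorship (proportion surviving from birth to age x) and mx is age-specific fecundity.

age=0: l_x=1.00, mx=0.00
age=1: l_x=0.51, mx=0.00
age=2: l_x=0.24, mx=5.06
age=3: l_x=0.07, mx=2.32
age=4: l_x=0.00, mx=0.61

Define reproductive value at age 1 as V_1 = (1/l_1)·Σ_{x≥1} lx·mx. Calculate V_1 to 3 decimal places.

lx·mx for x ≥ 1: 0, 1.2144, 0.1624, 0 → sum = 1.3768
V_1 = 1.3768 / l_1 = 1.3768 / 0.51 = 2.699608… → 2.700

2.700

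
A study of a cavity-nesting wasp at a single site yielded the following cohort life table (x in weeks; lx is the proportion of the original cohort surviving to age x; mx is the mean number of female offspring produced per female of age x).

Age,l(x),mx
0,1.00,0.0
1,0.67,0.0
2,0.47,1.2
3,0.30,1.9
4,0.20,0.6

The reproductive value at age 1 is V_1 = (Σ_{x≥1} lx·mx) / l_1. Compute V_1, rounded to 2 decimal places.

lx·mx for x ≥ 1: 0, 0.564, 0.57, 0.12 → sum = 1.254
V_1 = 1.254 / l_1 = 1.254 / 0.67 = 1.871642… → 1.87

1.87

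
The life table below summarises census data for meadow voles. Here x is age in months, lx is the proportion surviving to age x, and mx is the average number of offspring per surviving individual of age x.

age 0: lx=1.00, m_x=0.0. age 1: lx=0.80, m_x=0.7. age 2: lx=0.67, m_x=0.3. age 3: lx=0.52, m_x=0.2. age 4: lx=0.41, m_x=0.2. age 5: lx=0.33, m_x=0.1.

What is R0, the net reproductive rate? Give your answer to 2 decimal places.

lx·mx by age: 0, 0.56, 0.201, 0.104, 0.082, 0.033
R0 = Σ lx·mx = 0.98 → 0.98

0.98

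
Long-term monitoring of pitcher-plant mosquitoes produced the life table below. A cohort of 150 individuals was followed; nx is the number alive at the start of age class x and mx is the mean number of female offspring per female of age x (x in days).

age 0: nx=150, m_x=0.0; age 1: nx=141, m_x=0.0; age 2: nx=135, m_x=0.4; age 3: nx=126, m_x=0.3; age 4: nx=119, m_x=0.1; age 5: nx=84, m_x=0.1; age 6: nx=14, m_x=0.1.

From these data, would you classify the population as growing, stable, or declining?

declining

lx = nx/n0 = nx/150: 1, 0.94, 0.9, 0.84, 0.79333…, 0.56, 0.09333…
R0 = Σ lx·mx = 0 + 0 + 0.36 + 0.252 + 0.079333… + 0.056 + 0.009333… = 0.756667…
R0 < 1, so the population is declining.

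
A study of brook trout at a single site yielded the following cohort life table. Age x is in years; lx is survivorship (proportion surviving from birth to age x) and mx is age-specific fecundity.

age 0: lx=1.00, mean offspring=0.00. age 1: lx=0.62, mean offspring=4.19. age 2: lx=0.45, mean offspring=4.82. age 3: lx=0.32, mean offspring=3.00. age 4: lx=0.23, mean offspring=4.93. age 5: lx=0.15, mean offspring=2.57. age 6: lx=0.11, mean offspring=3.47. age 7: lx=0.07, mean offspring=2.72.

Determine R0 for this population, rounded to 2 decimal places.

lx·mx by age: 0, 2.5978, 2.169, 0.96, 1.1339, 0.3855, 0.3817, 0.1904
R0 = Σ lx·mx = 7.8183 → 7.82

7.82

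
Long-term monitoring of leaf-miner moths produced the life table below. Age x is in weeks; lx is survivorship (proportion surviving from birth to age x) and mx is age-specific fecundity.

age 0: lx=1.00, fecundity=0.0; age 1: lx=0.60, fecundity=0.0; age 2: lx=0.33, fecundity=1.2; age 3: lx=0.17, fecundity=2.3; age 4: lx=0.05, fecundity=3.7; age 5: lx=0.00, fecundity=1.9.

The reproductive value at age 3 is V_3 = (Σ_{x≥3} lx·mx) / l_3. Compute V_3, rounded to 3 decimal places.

3.388

lx·mx for x ≥ 3: 0.391, 0.185, 0 → sum = 0.576
V_3 = 0.576 / l_3 = 0.576 / 0.17 = 3.388235… → 3.388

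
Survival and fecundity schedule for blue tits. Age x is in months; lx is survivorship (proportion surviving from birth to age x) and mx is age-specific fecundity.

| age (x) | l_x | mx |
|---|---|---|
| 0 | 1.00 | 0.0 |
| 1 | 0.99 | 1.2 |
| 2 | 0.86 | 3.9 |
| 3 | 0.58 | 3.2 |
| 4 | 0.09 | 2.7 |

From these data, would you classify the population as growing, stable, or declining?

R0 = Σ lx·mx = 0 + 1.188 + 3.354 + 1.856 + 0.243 = 6.641
R0 > 1, so the population is growing.

growing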